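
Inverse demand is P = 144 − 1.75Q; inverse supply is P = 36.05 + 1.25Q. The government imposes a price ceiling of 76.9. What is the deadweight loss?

16.37

Competitive equilibrium: 144 − 1.75Q = 36.05 + 1.25Q → Q* = 35.9833, P* = 81.0292.
At the ceiling P = 76.9, quantity supplied = (76.9 − 36.05)/1.25 = 32.68.
Willingness to pay at Q' = 32.68: 144 − 1.75·32.68 = 86.81.
ΔQ = 35.9833 − 32.68 = 3.3033; wedge = 86.81 − 76.9 = 9.91.
DWL = ½ × 3.3033 × 9.91 = 16.37.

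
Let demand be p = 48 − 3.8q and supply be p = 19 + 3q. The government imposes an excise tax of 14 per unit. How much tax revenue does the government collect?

30.88

Competitive equilibrium: 48 − 3.8q = 19 + 3q → q* = 4.2647, p* = 31.7941.
With the tax, the buyer price exceeds the seller price by 14: (48 − 3.8q) − (19 + 3q) = 14 → q' = 2.2059.
Tax revenue = 14 × 2.2059 = 30.88.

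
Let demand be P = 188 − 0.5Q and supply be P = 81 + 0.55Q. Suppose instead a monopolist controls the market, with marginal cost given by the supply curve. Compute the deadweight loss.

567.32

Competitive equilibrium: 188 − 0.5Q = 81 + 0.55Q → Q* = 101.9048, P* = 137.0476.
Marginal revenue: MR = 188 − Q. Set MR = MC: 188 − Q = 81 + 0.55Q → Q_m = 69.0323.
Price P_m = 188 − 0.5·69.0323 = 153.4839; MC(Q_m) = 81 + 0.55·69.0323 = 118.9678.
Competitive Q* = 101.9048, so ΔQ = 32.8725; wedge = 153.4839 − 118.9678 = 34.5161.
The triangle = ½ × 32.8725 × 34.5161 = 567.32.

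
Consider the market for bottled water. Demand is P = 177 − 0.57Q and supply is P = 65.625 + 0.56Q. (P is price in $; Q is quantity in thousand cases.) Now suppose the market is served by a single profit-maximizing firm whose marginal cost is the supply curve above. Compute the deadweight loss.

Competitive equilibrium: 177 − 0.57Q = 65.625 + 0.56Q → Q* = 98.5619, P* = 120.8197.
Marginal revenue: MR = 177 − 1.14Q. Set MR = MC: 177 − 1.14Q = 65.625 + 0.56Q → Q_m = 65.5147.
Price P_m = 177 − 0.57·65.5147 = 139.6566; MC(Q_m) = 65.625 + 0.56·65.5147 = 102.3132.
Competitive Q* = 98.5619, so ΔQ = 33.0472; wedge = 139.6566 − 102.3132 = 37.3434.
Deadweight loss = ½ × 33.0472 × 37.3434 = $617.05 thousand.

$617.05 thousand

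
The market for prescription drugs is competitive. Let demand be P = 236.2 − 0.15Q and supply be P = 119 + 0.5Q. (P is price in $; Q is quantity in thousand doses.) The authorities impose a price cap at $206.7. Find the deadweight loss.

Competitive equilibrium: 236.2 − 0.15Q = 119 + 0.5Q → Q* = 180.3077, P* = 209.1538.
At the ceiling P = 206.7, quantity supplied = (206.7 − 119)/0.5 = 175.4.
Willingness to pay at Q' = 175.4: 236.2 − 0.15·175.4 = 209.89.
ΔQ = 180.3077 − 175.4 = 4.9077; wedge = 209.89 − 206.7 = 3.19.
The triangle = ½ × 4.9077 × 3.19 = $7.83 thousand.

$7.83 thousand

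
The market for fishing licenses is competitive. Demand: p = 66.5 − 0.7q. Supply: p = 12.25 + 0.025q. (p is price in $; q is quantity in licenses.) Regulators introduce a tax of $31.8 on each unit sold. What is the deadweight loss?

$697.41

Competitive equilibrium: 66.5 − 0.7q = 12.25 + 0.025q → q* = 74.8276, p* = 14.1207.
With the tax, the buyer price exceeds the seller price by 31.8: (66.5 − 0.7q) − (12.25 + 0.025q) = 31.8 → q' = 30.9655.
Δq = 74.8276 − 30.9655 = 43.8621; the wedge equals the tax, 31.8.
Deadweight loss = ½ × 43.8621 × 31.8 = $697.41.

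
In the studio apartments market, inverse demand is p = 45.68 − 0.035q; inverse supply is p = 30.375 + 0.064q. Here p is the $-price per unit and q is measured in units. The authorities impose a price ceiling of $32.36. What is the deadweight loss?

Competitive equilibrium: 45.68 − 0.035q = 30.375 + 0.064q → q* = 154.596, p* = 40.2691.
At the ceiling p = 32.36, quantity supplied = (32.36 − 30.375)/0.064 = 31.0156.
Willingness to pay at q' = 31.0156: 45.68 − 0.035·31.0156 = 44.5945.
Δq = 154.596 − 31.0156 = 123.5804; wedge = 44.5945 − 32.36 = 12.2345.
DWL = ½ × 123.5804 × 12.2345 = $755.97.

$755.97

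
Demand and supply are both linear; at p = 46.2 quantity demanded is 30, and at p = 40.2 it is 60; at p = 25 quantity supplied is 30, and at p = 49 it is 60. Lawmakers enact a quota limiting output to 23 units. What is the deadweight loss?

397.62

Demand slope = (40.2 − 46.2)/(60 − 30) = −0.2, so p = 52.2 − 0.2q.
Supply slope = (49 − 25)/(60 − 30) = 0.8, so p = 1 + 0.8q.
Competitive equilibrium: 52.2 − 0.2q = 1 + 0.8q → q* = 51.2, p* = 41.96.
At q = 23: demand price = 52.2 − 0.2·23 = 47.6; supply price = 1 + 0.8·23 = 19.4.
Δq = 51.2 − 23 = 28.2; wedge = 47.6 − 19.4 = 28.2.
DWL = ½ × 28.2 × 28.2 = 397.62.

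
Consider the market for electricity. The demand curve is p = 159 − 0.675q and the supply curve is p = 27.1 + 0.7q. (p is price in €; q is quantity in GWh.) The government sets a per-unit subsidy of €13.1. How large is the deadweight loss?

Competitive equilibrium: 159 − 0.675q = 27.1 + 0.7q → q* = 95.9273, p* = 94.2491.
The subsidy lowers effective supply by 13.1: p = 14 + 0.7q.
New quantity: 159 − 0.675q = 14 + 0.7q → q' = 105.4545.
Overproduction Δq = 105.4545 − 95.9273 = 9.5272; wedge = subsidy = 13.1.
DWL = ½ × 9.5272 × 13.1 = €62.40.

€62.40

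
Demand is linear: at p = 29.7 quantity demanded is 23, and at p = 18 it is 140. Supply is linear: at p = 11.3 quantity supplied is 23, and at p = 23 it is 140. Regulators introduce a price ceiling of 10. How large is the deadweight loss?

1102.50

Demand slope = (18 − 29.7)/(140 − 23) = −0.1, so p = 32 − 0.1q.
Supply slope = (23 − 11.3)/(140 − 23) = 0.1, so p = 9 + 0.1q.
Competitive equilibrium: 32 − 0.1q = 9 + 0.1q → q* = 115, p* = 20.5.
At the ceiling p = 10, quantity supplied = (10 − 9)/0.1 = 10.
Willingness to pay at q' = 10: 32 − 0.1·10 = 31.
Δq = 115 − 10 = 105; wedge = 31 − 10 = 21.
Welfare loss = ½ × 105 × 21 = 1102.50.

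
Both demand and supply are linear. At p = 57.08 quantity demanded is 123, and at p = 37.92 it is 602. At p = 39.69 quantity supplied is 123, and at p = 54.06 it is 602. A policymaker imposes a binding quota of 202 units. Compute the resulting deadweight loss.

Demand slope = (37.92 − 57.08)/(602 − 123) = −0.04, so p = 62 − 0.04q.
Supply slope = (54.06 − 39.69)/(602 − 123) = 0.03, so p = 36 + 0.03q.
Competitive equilibrium: 62 − 0.04q = 36 + 0.03q → q* = 371.4286, p* = 47.1429.
At q = 202: demand price = 62 − 0.04·202 = 53.92; supply price = 36 + 0.03·202 = 42.06.
Δq = 371.4286 − 202 = 169.4286; wedge = 53.92 − 42.06 = 11.86.
Deadweight loss = ½ × 169.4286 × 11.86 = 1004.71.

1004.71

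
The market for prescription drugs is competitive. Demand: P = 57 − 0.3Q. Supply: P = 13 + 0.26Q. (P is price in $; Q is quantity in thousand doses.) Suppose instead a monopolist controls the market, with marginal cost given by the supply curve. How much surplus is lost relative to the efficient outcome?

$210.35 thousand

Competitive equilibrium: 57 − 0.3Q = 13 + 0.26Q → Q* = 78.5714, P* = 33.4286.
Marginal revenue: MR = 57 − 0.6Q. Set MR = MC: 57 − 0.6Q = 13 + 0.26Q → Q_m = 51.1628.
Price P_m = 57 − 0.3·51.1628 = 41.6512; MC(Q_m) = 13 + 0.26·51.1628 = 26.3023.
Competitive Q* = 78.5714, so ΔQ = 27.4086; wedge = 41.6512 − 26.3023 = 15.3489.
Welfare loss = ½ × 27.4086 × 15.3489 = $210.35 thousand.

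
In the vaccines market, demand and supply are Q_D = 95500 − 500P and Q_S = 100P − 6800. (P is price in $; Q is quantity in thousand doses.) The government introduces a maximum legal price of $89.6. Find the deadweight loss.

$392688.60 thousand

In inverse form: demand P = 191 − 0.002Q, supply P = 68 + 0.01Q.
Competitive equilibrium: 191 − 0.002Q = 68 + 0.01Q → Q* = 10250, P* = 170.5.
At the ceiling P = 89.6, quantity supplied = (89.6 − 68)/0.01 = 2160.
Willingness to pay at Q' = 2160: 191 − 0.002·2160 = 186.68.
ΔQ = 10250 − 2160 = 8090; wedge = 186.68 − 89.6 = 97.08.
The triangle = ½ × 8090 × 97.08 = $392688.60 thousand.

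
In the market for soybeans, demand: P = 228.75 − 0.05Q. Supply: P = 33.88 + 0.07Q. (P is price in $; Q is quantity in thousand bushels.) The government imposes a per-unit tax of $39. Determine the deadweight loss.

$6337.50 thousand

Competitive equilibrium: 228.75 − 0.05Q = 33.88 + 0.07Q → Q* = 1623.9167, P* = 147.5542.
With the tax, the buyer price exceeds the seller price by 39: (228.75 − 0.05Q) − (33.88 + 0.07Q) = 39 → Q' = 1298.9167.
ΔQ = 1623.9167 − 1298.9167 = 325; the wedge equals the tax, 39.
Deadweight loss = ½ × 325 × 39 = $6337.50 thousand.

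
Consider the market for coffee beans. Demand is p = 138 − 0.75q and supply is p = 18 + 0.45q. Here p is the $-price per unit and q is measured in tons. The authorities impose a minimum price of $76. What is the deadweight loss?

Competitive equilibrium: 138 − 0.75q = 18 + 0.45q → q* = 100, p* = 63.
At the floor p = 76, quantity demanded = (138 − 76)/0.75 = 82.6667.
Sellers' marginal cost at q' = 82.6667: 18 + 0.45·82.6667 = 55.2.
Δq = 100 − 82.6667 = 17.3333; wedge = 76 − 55.2 = 20.8.
DWL = ½ × 17.3333 × 20.8 = $180.27.

$180.27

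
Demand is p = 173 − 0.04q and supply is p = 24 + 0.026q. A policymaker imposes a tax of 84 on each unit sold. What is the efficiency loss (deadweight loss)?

Competitive equilibrium: 173 − 0.04q = 24 + 0.026q → q* = 2257.5758, p* = 82.697.
With the tax, the buyer price exceeds the seller price by 84: (173 − 0.04q) − (24 + 0.026q) = 84 → q' = 984.8485.
Δq = 2257.5758 − 984.8485 = 1272.7273; the wedge equals the tax, 84.
Welfare loss = ½ × 1272.7273 × 84 = 53454.55.

53454.55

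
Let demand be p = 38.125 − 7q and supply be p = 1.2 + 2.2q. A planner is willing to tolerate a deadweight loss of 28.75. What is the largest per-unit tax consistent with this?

Competitive equilibrium: 38.125 − 7q = 1.2 + 2.2q → q* = 4.0136, p* = 10.0299.
A tax t gives Δq = t/9.2 and wedge t, so DWL = t²/18.4.
t²/18.4 = 28.75 → t² = 529 → t = 23.

23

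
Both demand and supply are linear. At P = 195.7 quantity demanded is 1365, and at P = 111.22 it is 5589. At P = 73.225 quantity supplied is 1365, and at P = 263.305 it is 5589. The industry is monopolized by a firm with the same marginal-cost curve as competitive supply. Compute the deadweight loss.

18996.19

Demand slope = (111.22 − 195.7)/(5589 − 1365) = −0.02, so P = 223 − 0.02Q.
Supply slope = (263.305 − 73.225)/(5589 − 1365) = 0.045, so P = 11.8 + 0.045Q.
Competitive equilibrium: 223 − 0.02Q = 11.8 + 0.045Q → Q* = 3249.2308, P* = 158.0154.
Marginal revenue: MR = 223 − 0.04Q. Set MR = MC: 223 − 0.04Q = 11.8 + 0.045Q → Q_m = 2484.7059.
Price P_m = 223 − 0.02·2484.7059 = 173.3059; MC(Q_m) = 11.8 + 0.045·2484.7059 = 123.6118.
Competitive Q* = 3249.2308, so ΔQ = 764.5249; wedge = 173.3059 − 123.6118 = 49.6941.
Deadweight loss = ½ × 764.5249 × 49.6941 = 18996.19.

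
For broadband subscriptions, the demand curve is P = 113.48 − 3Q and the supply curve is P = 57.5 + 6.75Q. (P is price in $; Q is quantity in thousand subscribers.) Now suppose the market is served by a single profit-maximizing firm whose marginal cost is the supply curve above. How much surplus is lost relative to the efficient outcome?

$8.90 thousand

Competitive equilibrium: 113.48 − 3Q = 57.5 + 6.75Q → Q* = 5.7415, P* = 96.2554.
Marginal revenue: MR = 113.48 − 6Q. Set MR = MC: 113.48 − 6Q = 57.5 + 6.75Q → Q_m = 4.3906.
Price P_m = 113.48 − 3·4.3906 = 100.3082; MC(Q_m) = 57.5 + 6.75·4.3906 = 87.1366.
Competitive Q* = 5.7415, so ΔQ = 1.3509; wedge = 100.3082 − 87.1366 = 13.1716.
DWL = ½ × 1.3509 × 13.1716 = $8.90 thousand.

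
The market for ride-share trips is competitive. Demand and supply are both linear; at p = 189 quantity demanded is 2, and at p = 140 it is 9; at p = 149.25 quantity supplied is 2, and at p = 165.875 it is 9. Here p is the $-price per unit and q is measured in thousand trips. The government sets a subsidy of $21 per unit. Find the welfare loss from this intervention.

Demand slope = (140 − 189)/(9 − 2) = −7, so p = 203 − 7q.
Supply slope = (165.875 − 149.25)/(9 − 2) = 2.375, so p = 144.5 + 2.375q.
Competitive equilibrium: 203 − 7q = 144.5 + 2.375q → q* = 6.24, p* = 159.32.
The subsidy lowers effective supply by 21: p = 123.5 + 2.375q.
New quantity: 203 − 7q = 123.5 + 2.375q → q' = 8.48.
Overproduction Δq = 8.48 − 6.24 = 2.24; wedge = subsidy = 21.
Welfare loss = ½ × 2.24 × 21 = $23.52 thousand.

$23.52 thousand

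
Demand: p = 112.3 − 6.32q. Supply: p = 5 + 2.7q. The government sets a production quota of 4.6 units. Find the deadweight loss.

Competitive equilibrium: 112.3 − 6.32q = 5 + 2.7q → q* = 11.8958, p* = 37.1186.
At q = 4.6: demand price = 112.3 − 6.32·4.6 = 83.228; supply price = 5 + 2.7·4.6 = 17.42.
Δq = 11.8958 − 4.6 = 7.2958; wedge = 83.228 − 17.42 = 65.808.
The triangle = ½ × 7.2958 × 65.808 = 240.06.

240.06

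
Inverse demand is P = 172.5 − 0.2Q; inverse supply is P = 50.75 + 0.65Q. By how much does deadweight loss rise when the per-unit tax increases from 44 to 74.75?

2147.98

Competitive equilibrium: 172.5 − 0.2Q = 50.75 + 0.65Q → Q* = 143.2353, P* = 143.8529.
For a per-unit tax t: ΔQ = t/0.85, so DWL = ½·t·(t/0.85) = t²/1.7.
At t = 44: DWL = 1138.824. At t = 74.75: DWL = 3286.801.
Increase = 3286.801 − 1138.824 = 2147.98.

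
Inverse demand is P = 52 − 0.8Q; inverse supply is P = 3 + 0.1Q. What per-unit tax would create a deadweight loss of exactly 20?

6

Competitive equilibrium: 52 − 0.8Q = 3 + 0.1Q → Q* = 54.4444, P* = 8.4444.
A tax t gives ΔQ = t/0.9 and wedge t, so DWL = t²/1.8.
t²/1.8 = 20 → t² = 36 → t = 6.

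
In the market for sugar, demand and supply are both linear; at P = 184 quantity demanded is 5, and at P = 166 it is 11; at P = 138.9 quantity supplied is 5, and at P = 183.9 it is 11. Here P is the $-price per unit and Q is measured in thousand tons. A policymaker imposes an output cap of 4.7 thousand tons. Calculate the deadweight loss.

$110.86 thousand

Demand slope = (166 − 184)/(11 − 5) = −3, so P = 199 − 3Q.
Supply slope = (183.9 − 138.9)/(11 − 5) = 7.5, so P = 101.4 + 7.5Q.
Competitive equilibrium: 199 − 3Q = 101.4 + 7.5Q → Q* = 9.2952, P* = 171.1143.
At Q = 4.7: demand price = 199 − 3·4.7 = 184.9; supply price = 101.4 + 7.5·4.7 = 136.65.
ΔQ = 9.2952 − 4.7 = 4.5952; wedge = 184.9 − 136.65 = 48.25.
The triangle = ½ × 4.5952 × 48.25 = $110.86 thousand.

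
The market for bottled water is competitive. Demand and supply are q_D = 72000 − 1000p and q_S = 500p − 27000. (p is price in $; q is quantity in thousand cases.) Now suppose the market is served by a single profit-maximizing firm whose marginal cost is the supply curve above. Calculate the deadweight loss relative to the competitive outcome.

In inverse form: demand p = 72 − 0.001q, supply p = 54 + 0.002q.
Competitive equilibrium: 72 − 0.001q = 54 + 0.002q → q* = 6000, p* = 66.
Marginal revenue: MR = 72 − 0.002q. Set MR = MC: 72 − 0.002q = 54 + 0.002q → q_m = 4500.
Price p_m = 72 − 0.001·4500 = 67.5; MC(q_m) = 54 + 0.002·4500 = 63.
Competitive q* = 6000, so Δq = 1500; wedge = 67.5 − 63 = 4.5.
Welfare loss = ½ × 1500 × 4.5 = $3375 thousand.

$3375 thousand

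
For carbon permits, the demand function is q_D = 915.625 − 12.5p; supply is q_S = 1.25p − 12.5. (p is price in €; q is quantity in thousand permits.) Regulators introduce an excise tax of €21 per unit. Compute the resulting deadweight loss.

In inverse form: demand p = 73.25 − 0.08q, supply p = 10 + 0.8q.
Competitive equilibrium: 73.25 − 0.08q = 10 + 0.8q → q* = 71.875, p* = 67.5.
With the tax, the buyer price exceeds the seller price by 21: (73.25 − 0.08q) − (10 + 0.8q) = 21 → q' = 48.0114.
Δq = 71.875 − 48.0114 = 23.8636; the wedge equals the tax, 21.
Deadweight loss = ½ × 23.8636 × 21 = €250.57 thousand.

€250.57 thousand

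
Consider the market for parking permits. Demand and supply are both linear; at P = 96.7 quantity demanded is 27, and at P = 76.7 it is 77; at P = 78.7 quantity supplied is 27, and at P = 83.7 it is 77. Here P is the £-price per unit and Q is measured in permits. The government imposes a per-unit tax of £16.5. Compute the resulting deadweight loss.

£272.25

Demand slope = (76.7 − 96.7)/(77 − 27) = −0.4, so P = 107.5 − 0.4Q.
Supply slope = (83.7 − 78.7)/(77 − 27) = 0.1, so P = 76 + 0.1Q.
Competitive equilibrium: 107.5 − 0.4Q = 76 + 0.1Q → Q* = 63, P* = 82.3.
With the tax, the buyer price exceeds the seller price by 16.5: (107.5 − 0.4Q) − (76 + 0.1Q) = 16.5 → Q' = 30.
ΔQ = 63 − 30 = 33; the wedge equals the tax, 16.5.
Welfare loss = ½ × 33 × 16.5 = £272.25.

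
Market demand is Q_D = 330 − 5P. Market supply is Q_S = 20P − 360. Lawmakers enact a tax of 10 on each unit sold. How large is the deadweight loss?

In inverse form: demand P = 66 − 0.2Q, supply P = 18 + 0.05Q.
Competitive equilibrium: 66 − 0.2Q = 18 + 0.05Q → Q* = 192, P* = 27.6.
With the tax, the buyer price exceeds the seller price by 10: (66 − 0.2Q) − (18 + 0.05Q) = 10 → Q' = 152.
ΔQ = 192 − 152 = 40; the wedge equals the tax, 10.
Welfare loss = ½ × 40 × 10 = 200.

200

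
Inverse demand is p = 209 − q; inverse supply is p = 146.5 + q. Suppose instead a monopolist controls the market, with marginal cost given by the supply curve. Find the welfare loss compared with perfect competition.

108.51

Competitive equilibrium: 209 − q = 146.5 + q → q* = 31.25, p* = 177.75.
Marginal revenue: MR = 209 − 2q. Set MR = MC: 209 − 2q = 146.5 + q → q_m = 20.8333.
Price p_m = 209 − 1·20.8333 = 188.1667; MC(q_m) = 146.5 + 1·20.8333 = 167.3333.
Competitive q* = 31.25, so Δq = 10.4167; wedge = 188.1667 − 167.3333 = 20.8334.
The triangle = ½ × 10.4167 × 20.8334 = 108.51.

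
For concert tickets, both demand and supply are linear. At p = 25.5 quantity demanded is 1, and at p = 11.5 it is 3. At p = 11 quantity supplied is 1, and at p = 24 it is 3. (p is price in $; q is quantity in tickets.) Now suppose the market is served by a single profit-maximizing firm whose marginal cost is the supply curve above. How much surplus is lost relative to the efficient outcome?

Demand slope = (11.5 − 25.5)/(3 − 1) = −7, so p = 32.5 − 7q.
Supply slope = (24 − 11)/(3 − 1) = 6.5, so p = 4.5 + 6.5q.
Competitive equilibrium: 32.5 − 7q = 4.5 + 6.5q → q* = 2.0741, p* = 17.9815.
Marginal revenue: MR = 32.5 − 14q. Set MR = MC: 32.5 − 14q = 4.5 + 6.5q → q_m = 1.3659.
Price p_m = 32.5 − 7·1.3659 = 22.9387; MC(q_m) = 4.5 + 6.5·1.3659 = 13.3784.
Competitive q* = 2.0741, so Δq = 0.7082; wedge = 22.9387 − 13.3784 = 9.5603.
Deadweight loss = ½ × 0.7082 × 9.5603 = $3.39.

$3.39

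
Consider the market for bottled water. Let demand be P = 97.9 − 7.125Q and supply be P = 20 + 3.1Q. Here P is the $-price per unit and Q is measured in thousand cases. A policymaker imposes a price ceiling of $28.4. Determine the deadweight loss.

Competitive equilibrium: 97.9 − 7.125Q = 20 + 3.1Q → Q* = 7.6186, P* = 43.6176.
At the ceiling P = 28.4, quantity supplied = (28.4 − 20)/3.1 = 2.7097.
Willingness to pay at Q' = 2.7097: 97.9 − 7.125·2.7097 = 78.5934.
ΔQ = 7.6186 − 2.7097 = 4.9089; wedge = 78.5934 − 28.4 = 50.1934.
Welfare loss = ½ × 4.9089 × 50.1934 = $123.20 thousand.

$123.20 thousand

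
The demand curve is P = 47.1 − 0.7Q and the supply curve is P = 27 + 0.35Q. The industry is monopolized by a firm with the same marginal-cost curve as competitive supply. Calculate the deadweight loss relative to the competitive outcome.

30.78

Competitive equilibrium: 47.1 − 0.7Q = 27 + 0.35Q → Q* = 19.1429, P* = 33.7.
Marginal revenue: MR = 47.1 − 1.4Q. Set MR = MC: 47.1 − 1.4Q = 27 + 0.35Q → Q_m = 11.4857.
Price P_m = 47.1 − 0.7·11.4857 = 39.06; MC(Q_m) = 27 + 0.35·11.4857 = 31.02.
Competitive Q* = 19.1429, so ΔQ = 7.6572; wedge = 39.06 − 31.02 = 8.04.
Welfare loss = ½ × 7.6572 × 8.04 = 30.78.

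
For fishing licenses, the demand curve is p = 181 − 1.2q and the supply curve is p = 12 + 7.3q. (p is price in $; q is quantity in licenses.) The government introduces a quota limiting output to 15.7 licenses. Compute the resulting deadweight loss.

Competitive equilibrium: 181 − 1.2q = 12 + 7.3q → q* = 19.8824, p* = 157.1412.
At q = 15.7: demand price = 181 − 1.2·15.7 = 162.16; supply price = 12 + 7.3·15.7 = 126.61.
Δq = 19.8824 − 15.7 = 4.1824; wedge = 162.16 − 126.61 = 35.55.
Deadweight loss = ½ × 4.1824 × 35.55 = $74.34.

$74.34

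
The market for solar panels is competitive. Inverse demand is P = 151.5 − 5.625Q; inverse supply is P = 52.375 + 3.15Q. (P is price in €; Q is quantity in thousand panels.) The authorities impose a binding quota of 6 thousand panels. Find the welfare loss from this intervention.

€123.07 thousand

Competitive equilibrium: 151.5 − 5.625Q = 52.375 + 3.15Q → Q* = 11.2963, P* = 87.9583.
At Q = 6: demand price = 151.5 − 5.625·6 = 117.75; supply price = 52.375 + 3.15·6 = 71.275.
ΔQ = 11.2963 − 6 = 5.2963; wedge = 117.75 − 71.275 = 46.475.
The triangle = ½ × 5.2963 × 46.475 = €123.07 thousand.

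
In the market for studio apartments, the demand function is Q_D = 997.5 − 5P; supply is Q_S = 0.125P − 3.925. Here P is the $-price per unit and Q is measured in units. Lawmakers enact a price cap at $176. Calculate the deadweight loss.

In inverse form: demand P = 199.5 − 0.2Q, supply P = 31.4 + 8Q.
Competitive equilibrium: 199.5 − 0.2Q = 31.4 + 8Q → Q* = 20.5, P* = 195.4.
At the ceiling P = 176, quantity supplied = (176 − 31.4)/8 = 18.075.
Willingness to pay at Q' = 18.075: 199.5 − 0.2·18.075 = 195.885.
ΔQ = 20.5 − 18.075 = 2.425; wedge = 195.885 − 176 = 19.885.
DWL = ½ × 2.425 × 19.885 = $24.11.

$24.11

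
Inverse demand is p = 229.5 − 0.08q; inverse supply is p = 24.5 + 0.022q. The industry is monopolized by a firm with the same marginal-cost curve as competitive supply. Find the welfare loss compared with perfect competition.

39802.90

Competitive equilibrium: 229.5 − 0.08q = 24.5 + 0.022q → q* = 2009.80392, p* = 68.71569.
Marginal revenue: MR = 229.5 − 0.16q. Set MR = MC: 229.5 − 0.16q = 24.5 + 0.022q → q_m = 1126.37363.
Price p_m = 229.5 − 0.08·1126.37363 = 139.39011; MC(q_m) = 24.5 + 0.022·1126.37363 = 49.28022.
Competitive q* = 2009.80392, so Δq = 883.43029; wedge = 139.39011 − 49.28022 = 90.10989.
The triangle = ½ × 883.43029 × 90.10989 = 39802.90.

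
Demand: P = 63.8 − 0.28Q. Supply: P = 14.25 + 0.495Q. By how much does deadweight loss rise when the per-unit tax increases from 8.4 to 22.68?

286.34

Competitive equilibrium: 63.8 − 0.28Q = 14.25 + 0.495Q → Q* = 63.9355, P* = 45.8981.
For a per-unit tax t: ΔQ = t/0.775, so DWL = ½·t·(t/0.775) = t²/1.55.
At t = 8.4: DWL = 45.523. At t = 22.68: DWL = 331.86.
Increase = 331.86 − 45.523 = 286.34.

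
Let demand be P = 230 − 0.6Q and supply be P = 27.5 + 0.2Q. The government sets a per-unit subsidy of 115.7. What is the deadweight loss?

8366.56

Competitive equilibrium: 230 − 0.6Q = 27.5 + 0.2Q → Q* = 253.125, P* = 78.125.
The subsidy lowers effective supply by 115.7: P = 0.2Q − 88.2.
New quantity: 230 − 0.6Q = 0.2Q − 88.2 → Q' = 397.75.
Overproduction ΔQ = 397.75 − 253.125 = 144.625; wedge = subsidy = 115.7.
Deadweight loss = ½ × 144.625 × 115.7 = 8366.56.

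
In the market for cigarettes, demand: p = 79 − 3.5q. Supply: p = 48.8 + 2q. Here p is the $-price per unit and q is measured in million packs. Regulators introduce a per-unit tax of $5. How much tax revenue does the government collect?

$22.91 million

Competitive equilibrium: 79 − 3.5q = 48.8 + 2q → q* = 5.4909, p* = 59.7818.
With the tax, the buyer price exceeds the seller price by 5: (79 − 3.5q) − (48.8 + 2q) = 5 → q' = 4.5818.
Tax revenue = 5 × 4.5818 = $22.91 million.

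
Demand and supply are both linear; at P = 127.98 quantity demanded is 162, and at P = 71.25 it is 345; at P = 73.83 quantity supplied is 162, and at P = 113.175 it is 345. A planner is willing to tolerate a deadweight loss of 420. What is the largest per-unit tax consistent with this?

Demand slope = (71.25 − 127.98)/(345 − 162) = −0.31, so P = 178.2 − 0.31Q.
Supply slope = (113.175 − 73.83)/(345 − 162) = 0.215, so P = 39 + 0.215Q.
Competitive equilibrium: 178.2 − 0.31Q = 39 + 0.215Q → Q* = 265.1429, P* = 96.0057.
A tax t gives ΔQ = t/0.525 and wedge t, so DWL = t²/1.05.
t²/1.05 = 420 → t² = 441 → t = 21.

21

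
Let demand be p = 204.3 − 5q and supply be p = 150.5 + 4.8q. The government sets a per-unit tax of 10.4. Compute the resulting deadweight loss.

5.52

Competitive equilibrium: 204.3 − 5q = 150.5 + 4.8q → q* = 5.4898, p* = 176.851.
With the tax, the buyer price exceeds the seller price by 10.4: (204.3 − 5q) − (150.5 + 4.8q) = 10.4 → q' = 4.4286.
Δq = 5.4898 − 4.4286 = 1.0612; the wedge equals the tax, 10.4.
DWL = ½ × 1.0612 × 10.4 = 5.52.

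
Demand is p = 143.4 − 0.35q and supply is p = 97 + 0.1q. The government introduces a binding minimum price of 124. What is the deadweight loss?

Competitive equilibrium: 143.4 − 0.35q = 97 + 0.1q → q* = 103.11111, p* = 107.31111.
At the floor p = 124, quantity demanded = (143.4 − 124)/0.35 = 55.42857.
Sellers' marginal cost at q' = 55.42857: 97 + 0.1·55.42857 = 102.54286.
Δq = 103.11111 − 55.42857 = 47.68254; wedge = 124 − 102.54286 = 21.45714.
DWL = ½ × 47.68254 × 21.45714 = 511.57.

511.57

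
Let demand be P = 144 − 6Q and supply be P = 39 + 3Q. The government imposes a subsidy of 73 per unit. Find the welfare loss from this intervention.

296.06

Competitive equilibrium: 144 − 6Q = 39 + 3Q → Q* = 11.6667, P* = 74.
The subsidy lowers effective supply by 73: P = 3Q − 34.
New quantity: 144 − 6Q = 3Q − 34 → Q' = 19.7778.
Overproduction ΔQ = 19.7778 − 11.6667 = 8.1111; wedge = subsidy = 73.
The triangle = ½ × 8.1111 × 73 = 296.06.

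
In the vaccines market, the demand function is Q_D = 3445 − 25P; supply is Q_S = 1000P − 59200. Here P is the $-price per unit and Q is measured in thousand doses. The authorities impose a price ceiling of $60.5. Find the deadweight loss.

In inverse form: demand P = 137.8 − 0.04Q, supply P = 59.2 + 0.001Q.
Competitive equilibrium: 137.8 − 0.04Q = 59.2 + 0.001Q → Q* = 1917.0732, P* = 61.1171.
At the ceiling P = 60.5, quantity supplied = (60.5 − 59.2)/0.001 = 1300.
Willingness to pay at Q' = 1300: 137.8 − 0.04·1300 = 85.8.
ΔQ = 1917.0732 − 1300 = 617.0732; wedge = 85.8 − 60.5 = 25.3.
Welfare loss = ½ × 617.0732 × 25.3 = $7805.98 thousand.

$7805.98 thousand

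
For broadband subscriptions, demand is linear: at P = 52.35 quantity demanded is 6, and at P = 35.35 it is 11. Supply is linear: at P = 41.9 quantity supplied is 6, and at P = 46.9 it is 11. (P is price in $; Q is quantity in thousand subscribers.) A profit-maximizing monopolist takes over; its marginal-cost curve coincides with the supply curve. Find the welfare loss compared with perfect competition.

$29.32 thousand

Demand slope = (35.35 − 52.35)/(11 − 6) = −3.4, so P = 72.75 − 3.4Q.
Supply slope = (46.9 − 41.9)/(11 − 6) = 1, so P = 35.9 + Q.
Competitive equilibrium: 72.75 − 3.4Q = 35.9 + Q → Q* = 8.375, P* = 44.275.
Marginal revenue: MR = 72.75 − 6.8Q. Set MR = MC: 72.75 − 6.8Q = 35.9 + Q → Q_m = 4.7244.
Price P_m = 72.75 − 3.4·4.7244 = 56.687; MC(Q_m) = 35.9 + 1·4.7244 = 40.6244.
Competitive Q* = 8.375, so ΔQ = 3.6506; wedge = 56.687 − 40.6244 = 16.0626.
Welfare loss = ½ × 3.6506 × 16.0626 = $29.32 thousand.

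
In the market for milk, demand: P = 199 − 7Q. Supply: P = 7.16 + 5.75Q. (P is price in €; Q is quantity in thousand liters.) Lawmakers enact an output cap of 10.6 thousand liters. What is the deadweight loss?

Competitive equilibrium: 199 − 7Q = 7.16 + 5.75Q → Q* = 15.0463, P* = 93.6761.
At Q = 10.6: demand price = 199 − 7·10.6 = 124.8; supply price = 7.16 + 5.75·10.6 = 68.11.
ΔQ = 15.0463 − 10.6 = 4.4463; wedge = 124.8 − 68.11 = 56.69.
Welfare loss = ½ × 4.4463 × 56.69 = €126.03 thousand.

€126.03 thousand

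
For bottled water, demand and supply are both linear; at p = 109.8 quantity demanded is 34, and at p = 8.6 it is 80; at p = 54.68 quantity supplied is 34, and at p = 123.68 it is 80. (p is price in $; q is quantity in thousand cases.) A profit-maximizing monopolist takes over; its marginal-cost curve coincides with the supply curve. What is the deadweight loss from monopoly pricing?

$615.01 thousand

Demand slope = (8.6 − 109.8)/(80 − 34) = −2.2, so p = 184.6 − 2.2q.
Supply slope = (123.68 − 54.68)/(80 − 34) = 1.5, so p = 3.68 + 1.5q.
Competitive equilibrium: 184.6 − 2.2q = 3.68 + 1.5q → q* = 48.8973, p* = 77.0259.
Marginal revenue: MR = 184.6 − 4.4q. Set MR = MC: 184.6 − 4.4q = 3.68 + 1.5q → q_m = 30.6644.
Price p_m = 184.6 − 2.2·30.6644 = 117.1383; MC(q_m) = 3.68 + 1.5·30.6644 = 49.6766.
Competitive q* = 48.8973, so Δq = 18.2329; wedge = 117.1383 − 49.6766 = 67.4617.
Welfare loss = ½ × 18.2329 × 67.4617 = $615.01 thousand.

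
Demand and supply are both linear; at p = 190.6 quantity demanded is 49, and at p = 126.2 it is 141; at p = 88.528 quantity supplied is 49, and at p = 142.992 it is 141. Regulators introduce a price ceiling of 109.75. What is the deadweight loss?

1203.09

Demand slope = (126.2 − 190.6)/(141 − 49) = −0.7, so p = 224.9 − 0.7q.
Supply slope = (142.992 − 88.528)/(141 − 49) = 0.592, so p = 59.52 + 0.592q.
Competitive equilibrium: 224.9 − 0.7q = 59.52 + 0.592q → q* = 128.0031, p* = 135.2978.
At the ceiling p = 109.75, quantity supplied = (109.75 − 59.52)/0.592 = 84.848.
Willingness to pay at q' = 84.848: 224.9 − 0.7·84.848 = 165.5064.
Δq = 128.0031 − 84.848 = 43.1551; wedge = 165.5064 − 109.75 = 55.7564.
Deadweight loss = ½ × 43.1551 × 55.7564 = 1203.09.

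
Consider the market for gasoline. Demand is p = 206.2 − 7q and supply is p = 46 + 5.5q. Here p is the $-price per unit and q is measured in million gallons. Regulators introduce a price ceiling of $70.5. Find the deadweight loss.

$436.96 million

Competitive equilibrium: 206.2 − 7q = 46 + 5.5q → q* = 12.816, p* = 116.488.
At the ceiling p = 70.5, quantity supplied = (70.5 − 46)/5.5 = 4.45455.
Willingness to pay at q' = 4.45455: 206.2 − 7·4.45455 = 175.01815.
Δq = 12.816 − 4.45455 = 8.36145; wedge = 175.01815 − 70.5 = 104.51815.
Deadweight loss = ½ × 8.36145 × 104.51815 = $436.96 million.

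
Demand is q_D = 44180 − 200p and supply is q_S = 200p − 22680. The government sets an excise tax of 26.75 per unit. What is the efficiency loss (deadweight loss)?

In inverse form: demand p = 220.9 − 0.005q, supply p = 113.4 + 0.005q.
Competitive equilibrium: 220.9 − 0.005q = 113.4 + 0.005q → q* = 10750, p* = 167.15.
With the tax, the buyer price exceeds the seller price by 26.75: (220.9 − 0.005q) − (113.4 + 0.005q) = 26.75 → q' = 8075.
Δq = 10750 − 8075 = 2675; the wedge equals the tax, 26.75.
The triangle = ½ × 2675 × 26.75 = 35778.125.

35778.125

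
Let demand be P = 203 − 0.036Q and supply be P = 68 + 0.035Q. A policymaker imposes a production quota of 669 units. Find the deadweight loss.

53918.49

Competitive equilibrium: 203 − 0.036Q = 68 + 0.035Q → Q* = 1901.4085, P* = 134.5493.
At Q = 669: demand price = 203 − 0.036·669 = 178.916; supply price = 68 + 0.035·669 = 91.415.
ΔQ = 1901.4085 − 669 = 1232.4085; wedge = 178.916 − 91.415 = 87.501.
Welfare loss = ½ × 1232.4085 × 87.501 = 53918.49.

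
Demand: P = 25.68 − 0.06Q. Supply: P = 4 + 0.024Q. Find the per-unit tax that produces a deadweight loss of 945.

12.6

Competitive equilibrium: 25.68 − 0.06Q = 4 + 0.024Q → Q* = 258.0952, P* = 10.1943.
A tax t gives ΔQ = t/0.084 and wedge t, so DWL = t²/0.168.
t²/0.168 = 945 → t² = 158.76 → t = 12.6.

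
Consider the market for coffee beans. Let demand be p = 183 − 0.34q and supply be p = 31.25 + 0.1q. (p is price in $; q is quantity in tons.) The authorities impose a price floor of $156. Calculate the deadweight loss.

Competitive equilibrium: 183 − 0.34q = 31.25 + 0.1q → q* = 344.88636, p* = 65.73864.
At the floor p = 156, quantity demanded = (183 − 156)/0.34 = 79.41176.
Sellers' marginal cost at q' = 79.41176: 31.25 + 0.1·79.41176 = 39.19118.
Δq = 344.88636 − 79.41176 = 265.4746; wedge = 156 − 39.19118 = 116.80882.
Welfare loss = ½ × 265.4746 × 116.80882 = $15504.89.

$15504.89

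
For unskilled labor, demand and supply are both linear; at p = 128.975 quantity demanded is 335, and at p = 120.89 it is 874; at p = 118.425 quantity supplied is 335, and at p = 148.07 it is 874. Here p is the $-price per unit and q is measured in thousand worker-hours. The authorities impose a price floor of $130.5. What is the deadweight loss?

Demand slope = (120.89 − 128.975)/(874 − 335) = −0.015, so p = 134 − 0.015q.
Supply slope = (148.07 − 118.425)/(874 − 335) = 0.055, so p = 100 + 0.055q.
Competitive equilibrium: 134 − 0.015q = 100 + 0.055q → q* = 485.7143, p* = 126.7143.
At the floor p = 130.5, quantity demanded = (134 − 130.5)/0.015 = 233.3333.
Sellers' marginal cost at q' = 233.3333: 100 + 0.055·233.3333 = 112.8333.
Δq = 485.7143 − 233.3333 = 252.381; wedge = 130.5 − 112.8333 = 17.6667.
Deadweight loss = ½ × 252.381 × 17.6667 = $2229.37 thousand.

$2229.37 thousand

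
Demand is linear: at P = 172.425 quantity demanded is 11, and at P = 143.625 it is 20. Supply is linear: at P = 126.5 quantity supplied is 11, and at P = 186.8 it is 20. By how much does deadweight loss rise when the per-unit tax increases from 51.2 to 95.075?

324.13

Demand slope = (143.625 − 172.425)/(20 − 11) = −3.2, so P = 207.625 − 3.2Q.
Supply slope = (186.8 − 126.5)/(20 − 11) = 6.7, so P = 52.8 + 6.7Q.
Competitive equilibrium: 207.625 − 3.2Q = 52.8 + 6.7Q → Q* = 15.6389, P* = 157.5806.
For a per-unit tax t: ΔQ = t/9.9, so DWL = ½·t·(t/9.9) = t²/19.8.
At t = 51.2: DWL = 132.396. At t = 95.075: DWL = 456.528.
Increase = 456.528 − 132.396 = 324.13.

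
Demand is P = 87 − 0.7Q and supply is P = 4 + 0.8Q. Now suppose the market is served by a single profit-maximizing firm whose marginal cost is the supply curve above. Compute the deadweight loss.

Competitive equilibrium: 87 − 0.7Q = 4 + 0.8Q → Q* = 55.3333, P* = 48.2667.
Marginal revenue: MR = 87 − 1.4Q. Set MR = MC: 87 − 1.4Q = 4 + 0.8Q → Q_m = 37.7273.
Price P_m = 87 − 0.7·37.7273 = 60.5909; MC(Q_m) = 4 + 0.8·37.7273 = 34.1818.
Competitive Q* = 55.3333, so ΔQ = 17.606; wedge = 60.5909 − 34.1818 = 26.4091.
Welfare loss = ½ × 17.606 × 26.4091 = 232.48.

232.48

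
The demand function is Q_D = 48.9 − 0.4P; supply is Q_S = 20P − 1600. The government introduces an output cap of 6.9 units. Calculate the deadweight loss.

119.19

In inverse form: demand P = 122.25 − 2.5Q, supply P = 80 + 0.05Q.
Competitive equilibrium: 122.25 − 2.5Q = 80 + 0.05Q → Q* = 16.5686, P* = 80.8284.
At Q = 6.9: demand price = 122.25 − 2.5·6.9 = 105; supply price = 80 + 0.05·6.9 = 80.345.
ΔQ = 16.5686 − 6.9 = 9.6686; wedge = 105 − 80.345 = 24.655.
Welfare loss = ½ × 9.6686 × 24.655 = 119.19.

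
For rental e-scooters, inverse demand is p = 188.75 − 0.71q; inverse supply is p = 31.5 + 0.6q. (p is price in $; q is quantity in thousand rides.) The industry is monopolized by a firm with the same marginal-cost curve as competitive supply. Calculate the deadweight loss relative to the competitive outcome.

$1165.99 thousand

Competitive equilibrium: 188.75 − 0.71q = 31.5 + 0.6q → q* = 120.0382, p* = 103.5229.
Marginal revenue: MR = 188.75 − 1.42q. Set MR = MC: 188.75 − 1.42q = 31.5 + 0.6q → q_m = 77.8465.
Price p_m = 188.75 − 0.71·77.8465 = 133.479; MC(q_m) = 31.5 + 0.6·77.8465 = 78.2079.
Competitive q* = 120.0382, so Δq = 42.1917; wedge = 133.479 − 78.2079 = 55.2711.
The triangle = ½ × 42.1917 × 55.2711 = $1165.99 thousand.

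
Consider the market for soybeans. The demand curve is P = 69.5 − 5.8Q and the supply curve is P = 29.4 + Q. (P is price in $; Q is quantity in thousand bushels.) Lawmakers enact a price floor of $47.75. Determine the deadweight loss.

Competitive equilibrium: 69.5 − 5.8Q = 29.4 + Q → Q* = 5.8971, P* = 35.2971.
At the floor P = 47.75, quantity demanded = (69.5 − 47.75)/5.8 = 3.75.
Sellers' marginal cost at Q' = 3.75: 29.4 + 1·3.75 = 33.15.
ΔQ = 5.8971 − 3.75 = 2.1471; wedge = 47.75 − 33.15 = 14.6.
The triangle = ½ × 2.1471 × 14.6 = $15.67 thousand.

$15.67 thousand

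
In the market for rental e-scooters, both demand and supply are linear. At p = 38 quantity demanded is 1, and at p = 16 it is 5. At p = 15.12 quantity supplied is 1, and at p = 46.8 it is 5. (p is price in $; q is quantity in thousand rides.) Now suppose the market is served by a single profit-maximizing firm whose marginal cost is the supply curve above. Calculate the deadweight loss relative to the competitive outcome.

$4.15 thousand

Demand slope = (16 − 38)/(5 − 1) = −5.5, so p = 43.5 − 5.5q.
Supply slope = (46.8 − 15.12)/(5 − 1) = 7.92, so p = 7.2 + 7.92q.
Competitive equilibrium: 43.5 − 5.5q = 7.2 + 7.92q → q* = 2.7049, p* = 28.623.
Marginal revenue: MR = 43.5 − 11q. Set MR = MC: 43.5 − 11q = 7.2 + 7.92q → q_m = 1.9186.
Price p_m = 43.5 − 5.5·1.9186 = 32.9477; MC(q_m) = 7.2 + 7.92·1.9186 = 22.3953.
Competitive q* = 2.7049, so Δq = 0.7863; wedge = 32.9477 − 22.3953 = 10.5524.
The triangle = ½ × 0.7863 × 10.5524 = $4.15 thousand.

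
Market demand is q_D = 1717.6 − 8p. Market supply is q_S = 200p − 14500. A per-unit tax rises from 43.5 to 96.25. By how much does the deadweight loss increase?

In inverse form: demand p = 214.7 − 0.125q, supply p = 72.5 + 0.005q.
Competitive equilibrium: 214.7 − 0.125q = 72.5 + 0.005q → q* = 1093.8462, p* = 77.9692.
For a per-unit tax t: Δq = t/0.13, so DWL = ½·t·(t/0.13) = t²/0.26.
At t = 43.5: DWL = 7277.885. At t = 96.25: DWL = 35631.01.
Increase = 35631.01 − 7277.885 = 28353.125.

28353.125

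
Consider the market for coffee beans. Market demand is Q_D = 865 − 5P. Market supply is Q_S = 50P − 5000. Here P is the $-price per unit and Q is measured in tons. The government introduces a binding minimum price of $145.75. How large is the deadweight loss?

In inverse form: demand P = 173 − 0.2Q, supply P = 100 + 0.02Q.
Competitive equilibrium: 173 − 0.2Q = 100 + 0.02Q → Q* = 331.8182, P* = 106.6364.
At the floor P = 145.75, quantity demanded = (173 − 145.75)/0.2 = 136.25.
Sellers' marginal cost at Q' = 136.25: 100 + 0.02·136.25 = 102.725.
ΔQ = 331.8182 − 136.25 = 195.5682; wedge = 145.75 − 102.725 = 43.025.
The triangle = ½ × 195.5682 × 43.025 = $4207.16.

$4207.16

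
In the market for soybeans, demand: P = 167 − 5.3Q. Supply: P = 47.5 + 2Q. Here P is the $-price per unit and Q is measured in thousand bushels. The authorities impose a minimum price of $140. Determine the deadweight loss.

Competitive equilibrium: 167 − 5.3Q = 47.5 + 2Q → Q* = 16.36986, P* = 80.23973.
At the floor P = 140, quantity demanded = (167 − 140)/5.3 = 5.09434.
Sellers' marginal cost at Q' = 5.09434: 47.5 + 2·5.09434 = 57.68868.
ΔQ = 16.36986 − 5.09434 = 11.27552; wedge = 140 − 57.68868 = 82.31132.
The triangle = ½ × 11.27552 × 82.31132 = $464.05 thousand.

$464.05 thousand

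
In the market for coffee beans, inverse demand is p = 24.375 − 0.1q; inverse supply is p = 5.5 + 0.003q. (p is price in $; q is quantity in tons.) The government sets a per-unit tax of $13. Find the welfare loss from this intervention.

Competitive equilibrium: 24.375 − 0.1q = 5.5 + 0.003q → q* = 183.2524, p* = 6.0498.
With the tax, the buyer price exceeds the seller price by 13: (24.375 − 0.1q) − (5.5 + 0.003q) = 13 → q' = 57.0388.
Δq = 183.2524 − 57.0388 = 126.2136; the wedge equals the tax, 13.
Welfare loss = ½ × 126.2136 × 13 = $820.39.

$820.39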